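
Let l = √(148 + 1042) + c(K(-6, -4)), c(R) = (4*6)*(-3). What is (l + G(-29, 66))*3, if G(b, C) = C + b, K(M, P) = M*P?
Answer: -105 + 3*√1190 ≈ -1.5109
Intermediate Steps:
c(R) = -72 (c(R) = 24*(-3) = -72)
l = -72 + √1190 (l = √(148 + 1042) - 72 = √1190 - 72 = -72 + √1190 ≈ -37.504)
(l + G(-29, 66))*3 = ((-72 + √1190) + (66 - 29))*3 = ((-72 + √1190) + 37)*3 = (-35 + √1190)*3 = -105 + 3*√1190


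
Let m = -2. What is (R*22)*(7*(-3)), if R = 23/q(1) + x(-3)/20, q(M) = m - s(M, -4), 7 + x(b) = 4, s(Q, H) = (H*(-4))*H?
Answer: -31647/310 ≈ -102.09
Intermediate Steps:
s(Q, H) = -4*H² (s(Q, H) = (-4*H)*H = -4*H²)
x(b) = -3 (x(b) = -7 + 4 = -3)
q(M) = 62 (q(M) = -2 - (-4)*(-4)² = -2 - (-4)*16 = -2 - 1*(-64) = -2 + 64 = 62)
R = 137/620 (R = 23/62 - 3/20 = 137/620 ≈ 0.22097)
(R*22)*(7*(-3)) = ((137/620)*22)*(7*(-3)) = (1507/310)*(-21) = -31647/310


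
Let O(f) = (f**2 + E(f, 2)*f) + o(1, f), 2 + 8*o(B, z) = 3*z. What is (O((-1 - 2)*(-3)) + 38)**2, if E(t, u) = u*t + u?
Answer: 5841889/64 ≈ 91280.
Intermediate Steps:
o(B, z) = -1/4 + 3*z/8 (o(B, z) = -1/4 + (3*z)/8 = -1/4 + 3*z/8)
E(t, u) = u + t*u (E(t, u) = t*u + u = u + t*u)
O(f) = -1/4 + f**2 + 3*f/8 + f*(2 + 2*f) (O(f) = (f**2 + (2*(1 + f))*f) + (-1/4 + 3*f/8) = (f**2 + (2 + 2*f)*f) + (-1/4 + 3*f/8) = (f**2 + f*(2 + 2*f)) + (-1/4 + 3*f/8) = -1/4 + f**2 + 3*f/8 + f*(2 + 2*f))
(O((-1 - 2)*(-3)) + 38)**2 = ((-1/4 + 3*((-1 - 2)*(-3))**2 + 19*((-1 - 2)*(-3))/8) + 38)**2 = ((-1/4 + 3*(-3*(-3))**2 + 19*(-3*(-3))/8) + 38)**2 = ((-1/4 + 3*9**2 + (19/8)*9) + 38)**2 = ((-1/4 + 3*81 + 171/8) + 38)**2 = ((-1/4 + 243 + 171/8) + 38)**2 = (2113/8 + 38)**2 = (2417/8)**2 = 5841889/64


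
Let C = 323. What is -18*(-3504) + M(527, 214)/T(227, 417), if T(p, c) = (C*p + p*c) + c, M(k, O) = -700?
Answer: 10621134884/168397 ≈ 63072.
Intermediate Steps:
T(p, c) = c + 323*p + c*p (T(p, c) = (323*p + p*c) + c = (323*p + c*p) + c = c + 323*p + c*p)
-18*(-3504) + M(527, 214)/T(227, 417) = -18*(-3504) - 700/(417 + 323*227 + 417*227) = 63072 - 700/(417 + 73321 + 94659) = 63072 - 700/168397 = 10621134884/168397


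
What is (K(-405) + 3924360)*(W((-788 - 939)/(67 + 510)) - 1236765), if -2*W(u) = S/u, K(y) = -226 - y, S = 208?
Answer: -8382160482894233/1727 ≈ -4.8536e+12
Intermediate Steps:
W(u) = -104/u
(K(-405) + 3924360)*(W((-788 - 939)/(67 + 510)) - 1236765) = ((-226 - 1*(-405)) + 3924360)*(-104*(67 + 510)/(-788 - 939) - 1236765) = ((-226 + 405) + 3924360)*(-104/((-1727/577)) - 1236765) = (179 + 3924360)*(-104/((-1727*1/577)) - 1236765) = 3924539*(-104/(-1727/577) - 1236765) = 3924539*(-104*(-577/1727) - 1236765) = 3924539*(60008/1727 - 1236765) = 3924539*(-2135833147/1727) = -8382160482894233/1727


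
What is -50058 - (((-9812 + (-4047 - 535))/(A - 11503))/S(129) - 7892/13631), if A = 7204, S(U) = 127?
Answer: -124178476899184/2480719321 ≈ -50057.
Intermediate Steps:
-50058 - (((-9812 + (-4047 - 535))/(A - 11503))/S(129) - 7892/13631) = -50058 - (((-9812 + (-4047 - 535))/(7204 - 11503))/127 - 7892/13631) = -50058 - (((-9812 - 4582)/(-4299))*(1/127) - 7892*1/13631) = -50058 - (-14394*(-1/4299)*(1/127) - 7892/13631) = -50058 - ((4798/1433)*(1/127) - 7892/13631) = -50058 - (4798/181991 - 7892/13631) = -50058 - 1*(-1370871434/2480719321) = -50058 + 1370871434/2480719321 = -124178476899184/2480719321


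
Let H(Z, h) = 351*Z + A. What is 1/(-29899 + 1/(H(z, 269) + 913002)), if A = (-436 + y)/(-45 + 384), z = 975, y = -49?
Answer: -425521468/12722666371393 ≈ -3.3446e-5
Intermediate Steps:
A = -485/339 (A = (-436 - 49)/(-45 + 384) = -485/339 ≈ -1.4307)
H(Z, h) = -485/339 + 351*Z (H(Z, h) = 351*Z - 485/339 = -485/339 + 351*Z)
1/(-29899 + 1/(H(z, 269) + 913002)) = 1/(-29899 + 1/((-485/339 + 351*975) + 913002)) = 1/(-29899 + 1/((-485/339 + 342225) + 913002)) = 1/(-29899 + 1/(116013790/339 + 913002)) = 1/(-29899 + 1/(425521468/339)) = 1/(-29899 + 339/425521468) = 1/(-12722666371393/425521468) = -425521468/12722666371393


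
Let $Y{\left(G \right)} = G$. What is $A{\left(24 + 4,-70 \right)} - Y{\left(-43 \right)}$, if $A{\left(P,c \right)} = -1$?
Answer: $42$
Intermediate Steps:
$A{\left(24 + 4,-70 \right)} - Y{\left(-43 \right)} = -1 - -43 = -1 + 43 = 42$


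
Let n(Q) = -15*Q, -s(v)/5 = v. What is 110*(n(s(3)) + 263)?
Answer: 53680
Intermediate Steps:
s(v) = -5*v
110*(n(s(3)) + 263) = 110*(-(-75)*3 + 263) = 110*(-15*(-15) + 263) = 110*(225 + 263) = 110*488 = 53680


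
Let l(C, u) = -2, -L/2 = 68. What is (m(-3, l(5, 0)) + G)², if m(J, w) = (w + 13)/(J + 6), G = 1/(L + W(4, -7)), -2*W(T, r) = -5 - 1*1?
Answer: 2131600/159201 ≈ 13.389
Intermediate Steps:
L = -136 (L = -2*68 = -136)
W(T, r) = 3 (W(T, r) = -(-5 - 1*1)/2 = -(-5 - 1)/2 = -½*(-6) = 3)
G = -1/133 (G = 1/(-136 + 3) = 1/(-133) = -1/133 ≈ -0.0075188)
m(J, w) = (13 + w)/(6 + J)
(m(-3, l(5, 0)) + G)² = ((13 - 2)/(6 - 3) - 1/133)² = (11/3 - 1/133)² = (1460/399)² = 2131600/159201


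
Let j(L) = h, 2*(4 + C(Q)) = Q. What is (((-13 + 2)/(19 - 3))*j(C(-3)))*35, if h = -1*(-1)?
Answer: -385/16 ≈ -24.063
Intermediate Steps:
C(Q) = -4 + Q/2
h = 1
j(L) = 1
(((-13 + 2)/(19 - 3))*j(C(-3)))*35 = (((-13 + 2)/(19 - 3))*1)*35 = (-11/16*1)*35 = (-11*1/16*1)*35 = -11/16*1*35 = -11/16*35 = -385/16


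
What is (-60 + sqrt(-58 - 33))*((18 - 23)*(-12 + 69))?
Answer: 17100 - 285*I*sqrt(91) ≈ 17100.0 - 2718.7*I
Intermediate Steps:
(-60 + sqrt(-58 - 33))*((18 - 23)*(-12 + 69)) = (-60 + sqrt(-91))*(-5*57) = (-60 + I*sqrt(91))*(-285) = 17100 - 285*I*sqrt(91)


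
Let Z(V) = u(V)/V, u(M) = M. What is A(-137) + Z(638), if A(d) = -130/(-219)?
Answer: 349/219 ≈ 1.5936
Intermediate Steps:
A(d) = 130/219 (A(d) = -130*(-1/219) = 130/219)
Z(V) = 1 (Z(V) = V/V = 1)
A(-137) + Z(638) = 130/219 + 1 = 349/219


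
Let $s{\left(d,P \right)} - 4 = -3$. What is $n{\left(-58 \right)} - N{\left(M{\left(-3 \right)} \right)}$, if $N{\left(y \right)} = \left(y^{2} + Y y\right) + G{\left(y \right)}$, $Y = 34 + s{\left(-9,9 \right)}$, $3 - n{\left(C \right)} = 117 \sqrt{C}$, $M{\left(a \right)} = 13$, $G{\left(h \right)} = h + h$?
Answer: $-647 - 117 i \sqrt{58} \approx -647.0 - 891.05 i$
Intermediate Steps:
$s{\left(d,P \right)} = 1$ ($s{\left(d,P \right)} = 4 - 3 = 1$)
$G{\left(h \right)} = 2 h$
$n{\left(C \right)} = 3 - 117 \sqrt{C}$
$Y = 35$ ($Y = 34 + 1 = 35$)
$N{\left(y \right)} = y^{2} + 37 y$ ($N{\left(y \right)} = \left(y^{2} + 35 y\right) + 2 y = y^{2} + 37 y$)
$n{\left(-58 \right)} - N{\left(M{\left(-3 \right)} \right)} = \left(3 - 117 \sqrt{-58}\right) - 13 \left(37 + 13\right) = \left(3 - 117 i \sqrt{58}\right) - 13 \cdot 50 = \left(3 - 117 i \sqrt{58}\right) - 650 = -647 - 117 i \sqrt{58}$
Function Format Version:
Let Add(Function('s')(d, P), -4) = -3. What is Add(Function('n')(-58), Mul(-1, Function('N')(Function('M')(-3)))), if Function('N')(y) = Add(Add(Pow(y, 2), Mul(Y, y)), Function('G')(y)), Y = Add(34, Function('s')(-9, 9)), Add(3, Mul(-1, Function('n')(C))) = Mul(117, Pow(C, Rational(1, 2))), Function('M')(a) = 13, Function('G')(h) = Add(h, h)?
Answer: Add(-647, Mul(-117, I, Pow(58, Rational(1, 2)))) ≈ Add(-647.00, Mul(-891.05, I))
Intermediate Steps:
Function('s')(d, P) = 1 (Function('s')(d, P) = Add(4, -3) = 1)
Function('G')(h) = Mul(2, h)
Function('n')(C) = Add(3, Mul(-117, Pow(C, Rational(1, 2)))) (Function('n')(C) = Add(3, Mul(-1, Mul(117, Pow(C, Rational(1, 2))))) = Add(3, Mul(-117, Pow(C, Rational(1, 2)))))
Y = 35 (Y = Add(34, 1) = 35)
Function('N')(y) = Add(Pow(y, 2), Mul(37, y)) (Function('N')(y) = Add(Add(Pow(y, 2), Mul(35, y)), Mul(2, y)) = Add(Pow(y, 2), Mul(37, y)))
Add(Function('n')(-58), Mul(-1, Function('N')(Function('M')(-3)))) = Add(Add(3, Mul(-117, Pow(-58, Rational(1, 2)))), Mul(-1, Mul(13, Add(37, 13)))) = Add(Add(3, Mul(-117, Mul(I, Pow(58, Rational(1, 2))))), Mul(-1, Mul(13, 50))) = Add(Add(3, Mul(-117, I, Pow(58, Rational(1, 2)))), Mul(-1, 650)) = Add(Add(3, Mul(-117, I, Pow(58, Rational(1, 2)))), -650) = Add(-647, Mul(-117, I, Pow(58, Rational(1, 2))))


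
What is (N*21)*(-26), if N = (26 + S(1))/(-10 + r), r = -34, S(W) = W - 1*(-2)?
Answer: 7917/22 ≈ 359.86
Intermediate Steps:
S(W) = 2 + W (S(W) = W + 2 = 2 + W)
N = -29/44 (N = (26 + (2 + 1))/(-10 - 34) = (26 + 3)/(-44) = 29*(-1/44) = -29/44 ≈ -0.65909)
(N*21)*(-26) = -29/44*21*(-26) = -609/44*(-26) = 7917/22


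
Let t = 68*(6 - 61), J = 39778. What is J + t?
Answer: 36038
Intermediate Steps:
t = -3740 (t = 68*(-55) = -3740)
J + t = 39778 - 3740 = 36038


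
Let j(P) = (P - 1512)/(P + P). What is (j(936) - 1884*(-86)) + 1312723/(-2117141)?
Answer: 343025689233/2117141 ≈ 1.6202e+5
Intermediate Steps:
j(P) = (-1512 + P)/(2*P) (j(P) = (-1512 + P)/((2*P)) = (-1512 + P)*(1/(2*P)) = (-1512 + P)/(2*P))
(j(936) - 1884*(-86)) + 1312723/(-2117141) = ((½)*(-1512 + 936)/936 - 1884*(-86)) + 1312723/(-2117141) = ((½)*(1/936)*(-576) - 314*(-516)) + 1312723*(-1/2117141) = (-4/13 + 162024) - 1312723/2117141 = 2106308/13 - 1312723/2117141 = 343025689233/2117141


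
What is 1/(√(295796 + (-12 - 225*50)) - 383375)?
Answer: -383375/146976106091 - √284534/146976106091 ≈ -2.6120e-6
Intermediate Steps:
1/(√(295796 + (-12 - 225*50)) - 383375) = 1/(√(295796 + (-12 - 11250)) - 383375) = 1/(√(295796 - 11262) - 383375) = 1/(√284534 - 383375) = 1/(-383375 + √284534)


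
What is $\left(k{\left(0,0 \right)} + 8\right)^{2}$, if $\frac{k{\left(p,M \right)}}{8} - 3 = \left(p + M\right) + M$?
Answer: $1024$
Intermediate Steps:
$k{\left(p,M \right)} = 24 + 8 p + 16 M$ ($k{\left(p,M \right)} = 24 + 8 \left(\left(p + M\right) + M\right) = 24 + 8 \left(\left(M + p\right) + M\right) = 24 + 8 \left(p + 2 M\right) = 24 + \left(8 p + 16 M\right) = 24 + 8 p + 16 M$)
$\left(k{\left(0,0 \right)} + 8\right)^{2} = \left(\left(24 + 8 \cdot 0 + 16 \cdot 0\right) + 8\right)^{2} = \left(\left(24 + 0 + 0\right) + 8\right)^{2} = \left(24 + 8\right)^{2} = 32^{2} = 1024$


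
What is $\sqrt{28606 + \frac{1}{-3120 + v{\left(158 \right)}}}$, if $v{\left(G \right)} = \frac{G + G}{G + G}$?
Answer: $\frac{\sqrt{278283770447}}{3119} \approx 169.13$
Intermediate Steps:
$v{\left(G \right)} = 1$ ($v{\left(G \right)} = \frac{2 G}{2 G} = 2 G \frac{1}{2 G} = 1$)
$\sqrt{28606 + \frac{1}{-3120 + v{\left(158 \right)}}} = \sqrt{28606 + \frac{1}{-3120 + 1}} = \sqrt{28606 + \frac{1}{-3119}} = \sqrt{28606 - \frac{1}{3119}} = \sqrt{\frac{89222113}{3119}} = \frac{\sqrt{278283770447}}{3119}$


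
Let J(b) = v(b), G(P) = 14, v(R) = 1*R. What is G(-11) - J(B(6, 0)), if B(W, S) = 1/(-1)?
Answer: 15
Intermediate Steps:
v(R) = R
B(W, S) = -1
J(b) = b
G(-11) - J(B(6, 0)) = 14 - 1*(-1) = 14 + 1 = 15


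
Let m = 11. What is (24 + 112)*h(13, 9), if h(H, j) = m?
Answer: 1496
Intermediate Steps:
h(H, j) = 11
(24 + 112)*h(13, 9) = (24 + 112)*11 = 136*11 = 1496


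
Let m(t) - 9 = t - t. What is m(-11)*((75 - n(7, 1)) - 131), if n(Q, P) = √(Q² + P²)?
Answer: -504 - 45*√2 ≈ -567.64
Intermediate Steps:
m(t) = 9 (m(t) = 9 + (t - t) = 9 + 0 = 9)
n(Q, P) = √(P² + Q²)
m(-11)*((75 - n(7, 1)) - 131) = 9*((75 - √(1² + 7²)) - 131) = 9*((75 - √(1 + 49)) - 131) = 9*((75 - √50) - 131) = 9*((75 - 5*√2) - 131) = 9*(-56 - 5*√2) = -504 - 45*√2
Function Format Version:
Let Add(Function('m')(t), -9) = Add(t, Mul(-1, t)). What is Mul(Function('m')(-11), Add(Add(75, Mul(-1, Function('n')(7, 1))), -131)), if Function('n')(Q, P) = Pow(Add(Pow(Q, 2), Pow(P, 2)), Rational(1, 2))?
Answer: Add(-504, Mul(-45, Pow(2, Rational(1, 2)))) ≈ -567.64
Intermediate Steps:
Function('m')(t) = 9 (Function('m')(t) = Add(9, Add(t, Mul(-1, t))) = Add(9, 0) = 9)
Function('n')(Q, P) = Pow(Add(Pow(P, 2), Pow(Q, 2)), Rational(1, 2))
Mul(Function('m')(-11), Add(Add(75, Mul(-1, Function('n')(7, 1))), -131)) = Mul(9, Add(Add(75, Mul(-1, Pow(Add(Pow(1, 2), Pow(7, 2)), Rational(1, 2)))), -131)) = Mul(9, Add(Add(75, Mul(-1, Pow(Add(1, 49), Rational(1, 2)))), -131)) = Mul(9, Add(Add(75, Mul(-1, Pow(50, Rational(1, 2)))), -131)) = Mul(9, Add(Add(75, Mul(-1, Mul(5, Pow(2, Rational(1, 2))))), -131)) = Mul(9, Add(Add(75, Mul(-5, Pow(2, Rational(1, 2)))), -131)) = Mul(9, Add(-56, Mul(-5, Pow(2, Rational(1, 2))))) = Add(-504, Mul(-45, Pow(2, Rational(1, 2))))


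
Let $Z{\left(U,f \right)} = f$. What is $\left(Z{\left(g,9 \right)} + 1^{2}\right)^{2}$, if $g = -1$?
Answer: $100$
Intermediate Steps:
$\left(Z{\left(g,9 \right)} + 1^{2}\right)^{2} = \left(9 + 1^{2}\right)^{2} = \left(9 + 1\right)^{2} = 10^{2} = 100$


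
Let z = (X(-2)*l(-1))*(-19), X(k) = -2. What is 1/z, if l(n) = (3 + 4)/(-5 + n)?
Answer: -3/133 ≈ -0.022556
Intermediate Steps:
l(n) = 7/(-5 + n)
z = -133/3 (z = -14/(-5 - 1)*(-19) = -14/(-6)*(-19) = -14*(-1)/6*(-19) = -2*(-7/6)*(-19) = (7/3)*(-19) = -133/3 ≈ -44.333)
1/z = 1/(-133/3) = -3/133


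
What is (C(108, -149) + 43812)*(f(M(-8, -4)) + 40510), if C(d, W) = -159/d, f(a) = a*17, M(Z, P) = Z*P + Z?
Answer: 32267505161/18 ≈ 1.7926e+9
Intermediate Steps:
M(Z, P) = Z + P*Z (M(Z, P) = P*Z + Z = Z + P*Z)
f(a) = 17*a
(C(108, -149) + 43812)*(f(M(-8, -4)) + 40510) = (-159/108 + 43812)*(17*(-8*(1 - 4)) + 40510) = (-159*1/108 + 43812)*(17*(-8*(-3)) + 40510) = (-53/36 + 43812)*(17*24 + 40510) = 1577179*(408 + 40510)/36 = (1577179/36)*40918 = 32267505161/18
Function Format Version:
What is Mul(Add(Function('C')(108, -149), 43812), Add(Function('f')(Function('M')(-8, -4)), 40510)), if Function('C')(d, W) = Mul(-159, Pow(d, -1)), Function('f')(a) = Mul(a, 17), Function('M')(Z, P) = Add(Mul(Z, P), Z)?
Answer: Rational(32267505161, 18) ≈ 1.7926e+9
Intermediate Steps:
Function('M')(Z, P) = Add(Z, Mul(P, Z)) (Function('M')(Z, P) = Add(Mul(P, Z), Z) = Add(Z, Mul(P, Z)))
Function('f')(a) = Mul(17, a)
Mul(Add(Function('C')(108, -149), 43812), Add(Function('f')(Function('M')(-8, -4)), 40510)) = Mul(Add(Mul(-159, Pow(108, -1)), 43812), Add(Mul(17, Mul(-8, Add(1, -4))), 40510)) = Mul(Add(Mul(-159, Rational(1, 108)), 43812), Add(Mul(17, Mul(-8, -3)), 40510)) = Mul(Add(Rational(-53, 36), 43812), Add(Mul(17, 24), 40510)) = Mul(Rational(1577179, 36), Add(408, 40510)) = Mul(Rational(1577179, 36), 40918) = Rational(32267505161, 18)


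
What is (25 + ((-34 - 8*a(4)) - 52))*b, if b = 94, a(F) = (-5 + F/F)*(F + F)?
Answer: 18330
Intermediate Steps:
a(F) = -8*F (a(F) = (-5 + 1)*(2*F) = -8*F)
(25 + ((-34 - 8*a(4)) - 52))*b = (25 + ((-34 - (-64)*4) - 52))*94 = (25 + ((-34 - 8*(-32)) - 52))*94 = (25 + ((-34 + 256) - 52))*94 = (25 + (222 - 52))*94 = (25 + 170)*94 = 195*94 = 18330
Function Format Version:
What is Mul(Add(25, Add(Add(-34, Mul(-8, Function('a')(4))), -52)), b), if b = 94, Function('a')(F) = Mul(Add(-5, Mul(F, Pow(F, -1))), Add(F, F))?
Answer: 18330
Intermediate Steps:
Function('a')(F) = Mul(-8, F) (Function('a')(F) = Mul(Add(-5, 1), Mul(2, F)) = Mul(-4, Mul(2, F)) = Mul(-8, F))
Mul(Add(25, Add(Add(-34, Mul(-8, Function('a')(4))), -52)), b) = Mul(Add(25, Add(Add(-34, Mul(-8, Mul(-8, 4))), -52)), 94) = Mul(Add(25, Add(Add(-34, Mul(-8, -32)), -52)), 94) = Mul(Add(25, Add(Add(-34, 256), -52)), 94) = Mul(Add(25, Add(222, -52)), 94) = Mul(Add(25, 170), 94) = Mul(195, 94) = 18330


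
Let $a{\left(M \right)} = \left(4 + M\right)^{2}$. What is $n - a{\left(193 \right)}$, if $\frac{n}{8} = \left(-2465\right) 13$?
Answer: $-295169$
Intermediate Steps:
$n = -256360$ ($n = 8 \left(\left(-2465\right) 13\right) = 8 \left(-32045\right) = -256360$)
$n - a{\left(193 \right)} = -256360 - \left(4 + 193\right)^{2} = -256360 - 197^{2} = -256360 - 38809 = -295169$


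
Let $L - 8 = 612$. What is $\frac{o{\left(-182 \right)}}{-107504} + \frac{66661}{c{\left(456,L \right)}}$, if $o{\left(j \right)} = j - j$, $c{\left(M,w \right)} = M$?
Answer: $\frac{66661}{456} \approx 146.19$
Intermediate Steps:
$L = 620$ ($L = 8 + 612 = 620$)
$o{\left(j \right)} = 0$
$\frac{o{\left(-182 \right)}}{-107504} + \frac{66661}{c{\left(456,L \right)}} = \frac{0}{-107504} + \frac{66661}{456} = 0 \left(- \frac{1}{107504}\right) + 66661 \cdot \frac{1}{456} = 0 + \frac{66661}{456} = \frac{66661}{456}$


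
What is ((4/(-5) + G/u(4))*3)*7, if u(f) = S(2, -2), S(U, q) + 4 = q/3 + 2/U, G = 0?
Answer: -84/5 ≈ -16.800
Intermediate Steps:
S(U, q) = -4 + 2/U + q/3 (S(U, q) = -4 + (q/3 + 2/U) = -4 + (2/U + q/3) = -4 + 2/U + q/3)
u(f) = -11/3 (u(f) = -4 + 2/2 + (⅓)*(-2) = -4 + 2*(½) - ⅔ = -4 + 1 - ⅔ = -11/3)
((4/(-5) + G/u(4))*3)*7 = ((4/(-5) + 0/(-11/3))*3)*7 = ((4*(-⅕) + 0*(-3/11))*3)*7 = ((-⅘ + 0)*3)*7 = -⅘*3*7 = -12/5*7 = -84/5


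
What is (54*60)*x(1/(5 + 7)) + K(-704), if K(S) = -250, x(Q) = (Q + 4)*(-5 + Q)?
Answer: -130595/2 ≈ -65298.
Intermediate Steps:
x(Q) = (-5 + Q)*(4 + Q) (x(Q) = (4 + Q)*(-5 + Q) = (-5 + Q)*(4 + Q))
(54*60)*x(1/(5 + 7)) + K(-704) = (54*60)*(-20 + (1/(5 + 7))**2 - 1/(5 + 7)) - 250 = 3240*(-20 + (1/12)**2 - 1/12) - 250 = 3240*(-20 + (1/12)**2 - 1*1/12) - 250 = 3240*(-20 + 1/144 - 1/12) - 250 = 3240*(-2891/144) - 250 = -130095/2 - 250 = -130595/2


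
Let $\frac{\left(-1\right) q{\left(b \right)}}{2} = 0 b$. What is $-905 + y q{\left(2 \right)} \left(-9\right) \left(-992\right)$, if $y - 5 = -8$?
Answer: $-905$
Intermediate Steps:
$y = -3$ ($y = 5 - 8 = -3$)
$q{\left(b \right)} = 0$ ($q{\left(b \right)} = - 2 \cdot 0 b = \left(-2\right) 0 = 0$)
$-905 + y q{\left(2 \right)} \left(-9\right) \left(-992\right) = -905 + \left(-3\right) 0 \left(-9\right) \left(-992\right) = -905 + 0 \left(-9\right) \left(-992\right) = -905 + 0 \left(-992\right) = -905 + 0 = -905$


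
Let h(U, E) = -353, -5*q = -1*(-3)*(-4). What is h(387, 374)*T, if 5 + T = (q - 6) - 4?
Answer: 22239/5 ≈ 4447.8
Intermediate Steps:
q = 12/5 (q = -(-1*(-3))*(-4)/5 = -3*(-4)/5 = -1/5*(-12) = 12/5 ≈ 2.4000)
T = -63/5 (T = -5 + ((12/5 - 6) - 4) = -5 + (-18/5 - 4) = -5 - 38/5 = -63/5 ≈ -12.600)
h(387, 374)*T = -353*(-63/5) = 22239/5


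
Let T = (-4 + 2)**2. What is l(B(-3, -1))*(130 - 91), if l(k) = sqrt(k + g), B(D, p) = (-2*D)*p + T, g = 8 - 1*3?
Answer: 39*sqrt(3) ≈ 67.550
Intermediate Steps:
T = 4 (T = (-2)**2 = 4)
g = 5 (g = 8 - 3 = 5)
B(D, p) = 4 - 2*D*p (B(D, p) = (-2*D)*p + 4 = -2*D*p + 4 = 4 - 2*D*p)
l(k) = sqrt(5 + k) (l(k) = sqrt(k + 5) = sqrt(5 + k))
l(B(-3, -1))*(130 - 91) = sqrt(5 + (4 - 2*(-3)*(-1)))*(130 - 91) = sqrt(5 + (4 - 6))*39 = sqrt(5 - 2)*39 = sqrt(3)*39 = 39*sqrt(3)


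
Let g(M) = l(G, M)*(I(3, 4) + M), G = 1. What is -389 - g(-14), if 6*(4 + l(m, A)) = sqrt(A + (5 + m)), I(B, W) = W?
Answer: -429 + 10*I*sqrt(2)/3 ≈ -429.0 + 4.714*I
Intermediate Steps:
l(m, A) = -4 + sqrt(5 + A + m)/6 (l(m, A) = -4 + sqrt(A + (5 + m))/6 = -4 + sqrt(5 + A + m)/6)
g(M) = (-4 + sqrt(6 + M)/6)*(4 + M) (g(M) = (-4 + sqrt(5 + M + 1)/6)*(4 + M) = (-4 + sqrt(6 + M)/6)*(4 + M))
-389 - g(-14) = -389 - (-24 + sqrt(6 - 14))*(4 - 14)/6 = -389 - (-24 + sqrt(-8))*(-10)/6 = -389 - (-24 + 2*I*sqrt(2))*(-10)/6 = -389 - (40 - 10*I*sqrt(2)/3) = -389 + (-40 + 10*I*sqrt(2)/3) = -429 + 10*I*sqrt(2)/3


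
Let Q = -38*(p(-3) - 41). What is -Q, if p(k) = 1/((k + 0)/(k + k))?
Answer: -1482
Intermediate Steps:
p(k) = 2 (p(k) = 1/(k/((2*k))) = 1/(k*(1/(2*k))) = 1/(½) = 2)
Q = 1482 (Q = -38*(2 - 41) = -38*(-39) = 1482)
-Q = -1*1482 = -1482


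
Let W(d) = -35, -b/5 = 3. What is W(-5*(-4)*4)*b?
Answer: 525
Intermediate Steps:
b = -15 (b = -5*3 = -15)
W(-5*(-4)*4)*b = -35*(-15) = 525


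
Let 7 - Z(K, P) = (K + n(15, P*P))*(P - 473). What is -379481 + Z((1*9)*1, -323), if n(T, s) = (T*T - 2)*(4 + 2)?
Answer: 692738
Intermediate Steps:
n(T, s) = -12 + 6*T² (n(T, s) = (T² - 2)*6 = (-2 + T²)*6 = -12 + 6*T²)
Z(K, P) = 7 - (-473 + P)*(1338 + K) (Z(K, P) = 7 - (K + (-12 + 6*15²))*(P - 473) = 7 - (K + (-12 + 6*225))*(-473 + P) = 7 - (K + (-12 + 1350))*(-473 + P) = 7 - (K + 1338)*(-473 + P) = 7 - (1338 + K)*(-473 + P) = 7 - (-473 + P)*(1338 + K))
-379481 + Z((1*9)*1, -323) = -379481 + (632881 - 1338*(-323) + 473*((1*9)*1) - 1*(1*9)*1*(-323)) = -379481 + (632881 + 432174 + 473*(9*1) - 1*9*1*(-323)) = -379481 + (632881 + 432174 + 473*9 - 1*9*(-323)) = -379481 + (632881 + 432174 + 4257 + 2907) = -379481 + 1072219 = 692738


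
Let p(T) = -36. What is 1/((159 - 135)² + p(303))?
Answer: 1/540 ≈ 0.0018519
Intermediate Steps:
1/((159 - 135)² + p(303)) = 1/((159 - 135)² - 36) = 1/(24² - 36) = 1/(576 - 36) = 1/540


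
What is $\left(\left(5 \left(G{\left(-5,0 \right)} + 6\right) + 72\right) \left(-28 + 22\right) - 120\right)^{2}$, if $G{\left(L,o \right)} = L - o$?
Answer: $338724$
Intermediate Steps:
$\left(\left(5 \left(G{\left(-5,0 \right)} + 6\right) + 72\right) \left(-28 + 22\right) - 120\right)^{2} = \left(\left(5 \left(\left(-5 - 0\right) + 6\right) + 72\right) \left(-28 + 22\right) - 120\right)^{2} = \left(\left(5 \left(\left(-5 + 0\right) + 6\right) + 72\right) \left(-6\right) - 120\right)^{2} = \left(\left(5 \left(-5 + 6\right) + 72\right) \left(-6\right) - 120\right)^{2} = \left(\left(5 \cdot 1 + 72\right) \left(-6\right) - 120\right)^{2} = \left(\left(5 + 72\right) \left(-6\right) - 120\right)^{2} = \left(77 \left(-6\right) - 120\right)^{2} = \left(-462 - 120\right)^{2} = \left(-582\right)^{2} = 338724$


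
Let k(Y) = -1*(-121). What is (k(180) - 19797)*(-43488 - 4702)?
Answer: 948186440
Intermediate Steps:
k(Y) = 121
(k(180) - 19797)*(-43488 - 4702) = (121 - 19797)*(-43488 - 4702) = -19676*(-48190) = 948186440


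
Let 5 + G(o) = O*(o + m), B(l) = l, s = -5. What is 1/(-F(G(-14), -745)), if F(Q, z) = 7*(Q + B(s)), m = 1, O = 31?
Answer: 1/2891 ≈ 0.00034590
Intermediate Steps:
G(o) = 26 + 31*o (G(o) = -5 + 31*(o + 1) = -5 + 31*(1 + o) = -5 + (31 + 31*o) = 26 + 31*o)
F(Q, z) = -35 + 7*Q (F(Q, z) = 7*(Q - 5) = 7*(-5 + Q) = -35 + 7*Q)
1/(-F(G(-14), -745)) = 1/(-(-35 + 7*(26 + 31*(-14)))) = 1/(-(-35 + 7*(26 - 434))) = 1/(-(-35 + 7*(-408))) = 1/(-(-35 - 2856)) = 1/(-1*(-2891)) = 1/2891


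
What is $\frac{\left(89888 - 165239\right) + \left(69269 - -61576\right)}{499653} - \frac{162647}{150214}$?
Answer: $- \frac{8103453975}{8339430638} \approx -0.9717$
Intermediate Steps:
$\frac{\left(89888 - 165239\right) + \left(69269 - -61576\right)}{499653} - \frac{162647}{150214} = \left(-75351 + \left(69269 + 61576\right)\right) \frac{1}{499653} - \frac{162647}{150214} = \left(-75351 + 130845\right) \frac{1}{499653} - \frac{162647}{150214} = 55494 \cdot \frac{1}{499653} - \frac{162647}{150214} = \frac{6166}{55517} - \frac{162647}{150214} = - \frac{8103453975}{8339430638}$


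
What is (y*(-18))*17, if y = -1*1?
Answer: 306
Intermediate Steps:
y = -1
(y*(-18))*17 = -1*(-18)*17 = 18*17 = 306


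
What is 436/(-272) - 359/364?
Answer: -8011/3094 ≈ -2.5892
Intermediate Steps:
436/(-272) - 359/364 = 436*(-1/272) - 359*1/364 = -109/68 - 359/364 = -8011/3094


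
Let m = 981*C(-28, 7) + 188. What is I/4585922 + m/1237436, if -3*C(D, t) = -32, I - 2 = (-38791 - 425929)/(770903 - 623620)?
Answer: 899306528590826/104474919452378717 ≈ 0.0086079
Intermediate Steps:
I = -170154/147283 (I = 2 + (-38791 - 425929)/(770903 - 623620) = 2 - 464720/147283 = -170154/147283 ≈ -1.1553)
C(D, t) = 32/3 (C(D, t) = -1/3*(-32) = 32/3)
m = 10652 (m = 981*(32/3) + 188 = 10464 + 188 = 10652)
I/4585922 + m/1237436 = -170154/147283/4585922 + 10652/1237436 = -170154/147283*1/4585922 + 10652*(1/1237436) = -85077/337714174963 + 2663/309359 = 899306528590826/104474919452378717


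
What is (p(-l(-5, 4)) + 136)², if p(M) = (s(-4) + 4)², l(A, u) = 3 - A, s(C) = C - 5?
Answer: 25921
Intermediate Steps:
s(C) = -5 + C
p(M) = 25 (p(M) = ((-5 - 4) + 4)² = (-9 + 4)² = (-5)² = 25)
(p(-l(-5, 4)) + 136)² = (25 + 136)² = 161² = 25921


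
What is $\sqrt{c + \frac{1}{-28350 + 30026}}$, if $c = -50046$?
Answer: $\frac{i \sqrt{35144502805}}{838} \approx 223.71 i$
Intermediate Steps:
$\sqrt{c + \frac{1}{-28350 + 30026}} = \sqrt{-50046 + \frac{1}{-28350 + 30026}} = \sqrt{-50046 + \frac{1}{1676}} = \sqrt{- \frac{83877095}{1676}} = \frac{i \sqrt{35144502805}}{838}$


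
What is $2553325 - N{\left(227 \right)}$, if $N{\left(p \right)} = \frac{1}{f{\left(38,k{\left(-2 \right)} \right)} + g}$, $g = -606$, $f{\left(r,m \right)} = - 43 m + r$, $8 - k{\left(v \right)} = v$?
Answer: $\frac{2548218351}{998} \approx 2.5533 \cdot 10^{6}$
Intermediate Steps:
$k{\left(v \right)} = 8 - v$
$f{\left(r,m \right)} = r - 43 m$
$N{\left(p \right)} = - \frac{1}{998}$ ($N{\left(p \right)} = \frac{1}{\left(38 - 43 \left(8 - -2\right)\right) - 606} = \frac{1}{\left(38 - 43 \left(8 + 2\right)\right) - 606} = \frac{1}{\left(38 - 430\right) - 606} = \frac{1}{-392 - 606} = \frac{1}{-998} = - \frac{1}{998}$)
$2553325 - N{\left(227 \right)} = 2553325 - - \frac{1}{998} = 2553325 + \frac{1}{998} = \frac{2548218351}{998}$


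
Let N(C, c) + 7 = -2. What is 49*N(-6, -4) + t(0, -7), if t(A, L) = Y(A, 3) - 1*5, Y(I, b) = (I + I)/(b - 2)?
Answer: -446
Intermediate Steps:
Y(I, b) = 2*I/(-2 + b) (Y(I, b) = (2*I)/(-2 + b) = 2*I/(-2 + b))
t(A, L) = -5 + 2*A (t(A, L) = 2*A/(-2 + 3) - 1*5 = 2*A/1 - 5 = 2*A*1 - 5 = 2*A - 5 = -5 + 2*A)
N(C, c) = -9 (N(C, c) = -7 - 2 = -9)
49*N(-6, -4) + t(0, -7) = 49*(-9) + (-5 + 2*0) = -441 + (-5 + 0) = -441 - 5 = -446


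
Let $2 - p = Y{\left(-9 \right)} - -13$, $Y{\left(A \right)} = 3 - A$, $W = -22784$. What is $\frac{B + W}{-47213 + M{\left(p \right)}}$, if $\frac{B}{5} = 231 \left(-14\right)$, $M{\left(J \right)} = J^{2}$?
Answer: $\frac{19477}{23342} \approx 0.83442$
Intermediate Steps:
$p = -23$ ($p = 2 - \left(\left(3 - -9\right) - -13\right) = 2 - \left(\left(3 + 9\right) + 13\right) = 2 - \left(12 + 13\right) = 2 - 25 = -23$)
$B = -16170$ ($B = 5 \cdot 231 \left(-14\right) = 5 \left(-3234\right) = -16170$)
$\frac{B + W}{-47213 + M{\left(p \right)}} = \frac{-16170 - 22784}{-47213 + \left(-23\right)^{2}} = - \frac{38954}{-47213 + 529} = - \frac{38954}{-46684} = \left(-38954\right) \left(- \frac{1}{46684}\right) = \frac{19477}{23342}$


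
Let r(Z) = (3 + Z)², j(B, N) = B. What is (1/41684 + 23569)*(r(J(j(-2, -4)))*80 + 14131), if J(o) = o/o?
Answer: 15140539985967/41684 ≈ 3.6322e+8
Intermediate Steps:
J(o) = 1
(1/41684 + 23569)*(r(J(j(-2, -4)))*80 + 14131) = (1/41684 + 23569)*((3 + 1)²*80 + 14131) = (1/41684 + 23569)*(4²*80 + 14131) = 982450197*(16*80 + 14131)/41684 = 982450197*(1280 + 14131)/41684 = (982450197/41684)*15411 = 15140539985967/41684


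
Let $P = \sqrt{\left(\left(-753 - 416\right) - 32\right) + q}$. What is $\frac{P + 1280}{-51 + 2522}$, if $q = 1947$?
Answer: $\frac{1280}{2471} + \frac{\sqrt{746}}{2471} \approx 0.52906$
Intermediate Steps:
$P = \sqrt{746}$ ($P = \sqrt{\left(\left(-753 - 416\right) - 32\right) + 1947} = \sqrt{\left(-1169 - 32\right) + 1947} = \sqrt{-1201 + 1947} = \sqrt{746} \approx 27.313$)
$\frac{P + 1280}{-51 + 2522} = \frac{\sqrt{746} + 1280}{-51 + 2522} = \frac{1280 + \sqrt{746}}{2471} = \left(1280 + \sqrt{746}\right) \frac{1}{2471} = \frac{1280}{2471} + \frac{\sqrt{746}}{2471}$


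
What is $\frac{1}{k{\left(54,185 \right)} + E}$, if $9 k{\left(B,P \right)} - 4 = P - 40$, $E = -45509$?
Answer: $- \frac{9}{409432} \approx -2.1982 \cdot 10^{-5}$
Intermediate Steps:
$k{\left(B,P \right)} = -4 + \frac{P}{9}$ ($k{\left(B,P \right)} = \frac{4}{9} + \frac{P - 40}{9} = \frac{4}{9} + \frac{-40 + P}{9} = \frac{4}{9} + \left(- \frac{40}{9} + \frac{P}{9}\right) = -4 + \frac{P}{9}$)
$\frac{1}{k{\left(54,185 \right)} + E} = \frac{1}{\left(-4 + \frac{1}{9} \cdot 185\right) - 45509} = \frac{1}{\left(-4 + \frac{185}{9}\right) - 45509} = \frac{1}{\frac{149}{9} - 45509} = \frac{1}{- \frac{409432}{9}} = - \frac{9}{409432}$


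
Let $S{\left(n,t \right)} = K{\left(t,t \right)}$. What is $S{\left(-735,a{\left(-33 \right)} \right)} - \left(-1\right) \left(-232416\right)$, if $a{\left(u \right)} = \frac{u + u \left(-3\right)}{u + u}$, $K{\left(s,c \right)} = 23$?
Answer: $-232393$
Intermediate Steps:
$a{\left(u \right)} = -1$ ($a{\left(u \right)} = \frac{u - 3 u}{2 u} = - 2 u \frac{1}{2 u} = -1$)
$S{\left(n,t \right)} = 23$
$S{\left(-735,a{\left(-33 \right)} \right)} - \left(-1\right) \left(-232416\right) = 23 - \left(-1\right) \left(-232416\right) = 23 - 232416 = -232393$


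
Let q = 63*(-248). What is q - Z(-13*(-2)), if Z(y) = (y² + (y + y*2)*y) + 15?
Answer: -18343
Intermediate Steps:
Z(y) = 15 + 4*y² (Z(y) = (y² + (y + 2*y)*y) + 15 = (y² + (3*y)*y) + 15 = (y² + 3*y²) + 15 = 4*y² + 15 = 15 + 4*y²)
q = -15624
q - Z(-13*(-2)) = -15624 - (15 + 4*(-13*(-2))²) = -15624 - (15 + 4*26²) = -15624 - (15 + 4*676) = -15624 - (15 + 2704) = -15624 - 1*2719 = -15624 - 2719 = -18343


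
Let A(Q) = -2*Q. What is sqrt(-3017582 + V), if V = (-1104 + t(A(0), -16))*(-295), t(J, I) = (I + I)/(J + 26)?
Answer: I*sqrt(454870078)/13 ≈ 1640.6*I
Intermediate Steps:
t(J, I) = 2*I/(26 + J) (t(J, I) = (2*I)/(26 + J) = 2*I/(26 + J))
V = 4238560/13 (V = (-1104 + 2*(-16)/(26 - 2*0))*(-295) = (-1104 + 2*(-16)/(26 + 0))*(-295) = (-1104 + 2*(-16)/26)*(-295) = (-1104 + 2*(-16)*(1/26))*(-295) = (-1104 - 16/13)*(-295) = -14368/13*(-295) = 4238560/13 ≈ 3.2604e+5)
sqrt(-3017582 + V) = sqrt(-3017582 + 4238560/13) = sqrt(-34990006/13) = I*sqrt(454870078)/13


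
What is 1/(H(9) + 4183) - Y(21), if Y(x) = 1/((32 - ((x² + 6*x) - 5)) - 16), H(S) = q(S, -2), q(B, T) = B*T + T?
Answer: 4709/2272998 ≈ 0.0020717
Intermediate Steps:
q(B, T) = T + B*T
H(S) = -2 - 2*S (H(S) = -2*(1 + S) = -2 - 2*S)
Y(x) = 1/(21 - x² - 6*x) (Y(x) = 1/((32 - (-5 + x² + 6*x)) - 16) = 1/((32 + (5 - x² - 6*x)) - 16) = 1/((37 - x² - 6*x) - 16) = 1/(21 - x² - 6*x))
1/(H(9) + 4183) - Y(21) = 1/((-2 - 2*9) + 4183) - (-1)/(-21 + 21² + 6*21) = 1/((-2 - 18) + 4183) - (-1)/(-21 + 441 + 126) = 1/(-20 + 4183) - (-1)/546 = 1/4163 - (-1)/546 = 1/4163 - 1*(-1/546) = 1/4163 + 1/546 = 4709/2272998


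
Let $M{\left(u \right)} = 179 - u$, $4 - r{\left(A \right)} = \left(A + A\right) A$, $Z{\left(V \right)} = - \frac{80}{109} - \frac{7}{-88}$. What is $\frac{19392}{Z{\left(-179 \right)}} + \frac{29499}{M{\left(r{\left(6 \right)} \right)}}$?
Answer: $- \frac{45758826585}{1550419} \approx -29514.0$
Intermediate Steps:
$Z{\left(V \right)} = - \frac{6277}{9592}$ ($Z{\left(V \right)} = \left(-80\right) \frac{1}{109} - - \frac{7}{88} = - \frac{80}{109} + \frac{7}{88} = - \frac{6277}{9592}$)
$r{\left(A \right)} = 4 - 2 A^{2}$ ($r{\left(A \right)} = 4 - \left(A + A\right) A = 4 - 2 A A = 4 - 2 A^{2}$)
$\frac{19392}{Z{\left(-179 \right)}} + \frac{29499}{M{\left(r{\left(6 \right)} \right)}} = \frac{19392}{- \frac{6277}{9592}} + \frac{29499}{179 - \left(4 - 2 \cdot 6^{2}\right)} = 19392 \left(- \frac{9592}{6277}\right) + \frac{29499}{179 - \left(4 - 72\right)} = - \frac{186008064}{6277} + \frac{29499}{179 - \left(4 - 72\right)} = - \frac{186008064}{6277} + \frac{29499}{179 - -68} = - \frac{186008064}{6277} + \frac{29499}{179 + 68} = - \frac{186008064}{6277} + \frac{29499}{247} = - \frac{45758826585}{1550419}$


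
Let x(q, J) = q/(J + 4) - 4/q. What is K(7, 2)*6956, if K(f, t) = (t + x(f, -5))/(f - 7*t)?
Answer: 271284/49 ≈ 5536.4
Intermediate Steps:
x(q, J) = -4/q + q/(4 + J) (x(q, J) = q/(4 + J) - 4/q = -4/q + q/(4 + J))
K(f, t) = (t - (4 + f²)/f)/(f - 7*t) (K(f, t) = (t + (-16 + f² - 4*(-5))/(f*(4 - 5)))/(f - 7*t) = (t + (-16 + f² + 20)/(f*(-1)))/(f - 7*t) = (t - 1*(4 + f²)/f)/(f - 7*t) = (t - (4 + f²)/f)/(f - 7*t))
K(7, 2)*6956 = ((-4 - 1*7² + 7*2)/(7*(7 - 7*2)))*6956 = ((-4 - 1*49 + 14)/(7*(7 - 14)))*6956 = ((⅐)*(-4 - 49 + 14)/(-7))*6956 = ((⅐)*(-⅐)*(-39))*6956 = (39/49)*6956 = 271284/49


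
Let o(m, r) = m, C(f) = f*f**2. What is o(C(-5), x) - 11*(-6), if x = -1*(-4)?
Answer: -59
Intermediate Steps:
x = 4
C(f) = f**3
o(C(-5), x) - 11*(-6) = (-5)**3 - 11*(-6) = -125 + 66 = -59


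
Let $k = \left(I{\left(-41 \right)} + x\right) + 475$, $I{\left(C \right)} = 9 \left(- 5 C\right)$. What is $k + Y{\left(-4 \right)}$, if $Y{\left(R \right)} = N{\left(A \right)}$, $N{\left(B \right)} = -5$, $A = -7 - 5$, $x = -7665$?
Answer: $-5350$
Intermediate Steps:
$A = -12$ ($A = -7 - 5 = -12$)
$I{\left(C \right)} = - 45 C$
$Y{\left(R \right)} = -5$
$k = -5345$ ($k = \left(\left(-45\right) \left(-41\right) - 7665\right) + 475 = \left(1845 - 7665\right) + 475 = -5820 + 475 = -5345$)
$k + Y{\left(-4 \right)} = -5345 - 5 = -5350$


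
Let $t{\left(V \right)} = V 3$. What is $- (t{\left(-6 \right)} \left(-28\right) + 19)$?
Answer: $-523$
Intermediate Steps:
$t{\left(V \right)} = 3 V$
$- (t{\left(-6 \right)} \left(-28\right) + 19) = - (3 \left(-6\right) \left(-28\right) + 19) = - (\left(-18\right) \left(-28\right) + 19) = - (504 + 19) = \left(-1\right) 523 = -523$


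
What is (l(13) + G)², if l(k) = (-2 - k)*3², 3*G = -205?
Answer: 372100/9 ≈ 41344.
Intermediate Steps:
G = -205/3 (G = (⅓)*(-205) = -205/3 ≈ -68.333)
l(k) = -18 - 9*k (l(k) = (-2 - k)*9 = -18 - 9*k)
(l(13) + G)² = ((-18 - 9*13) - 205/3)² = ((-18 - 117) - 205/3)² = (-135 - 205/3)² = (-610/3)² = 372100/9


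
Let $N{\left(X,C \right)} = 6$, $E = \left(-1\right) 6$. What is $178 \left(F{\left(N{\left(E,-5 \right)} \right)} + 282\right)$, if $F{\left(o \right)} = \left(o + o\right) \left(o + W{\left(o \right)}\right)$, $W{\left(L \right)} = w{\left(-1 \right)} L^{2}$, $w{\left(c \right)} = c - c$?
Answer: $63012$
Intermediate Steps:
$w{\left(c \right)} = 0$
$W{\left(L \right)} = 0$ ($W{\left(L \right)} = 0 L^{2} = 0$)
$E = -6$
$F{\left(o \right)} = 2 o^{2}$ ($F{\left(o \right)} = \left(o + o\right) \left(o + 0\right) = 2 o o = 2 o^{2}$)
$178 \left(F{\left(N{\left(E,-5 \right)} \right)} + 282\right) = 178 \left(2 \cdot 6^{2} + 282\right) = 178 \left(2 \cdot 36 + 282\right) = 178 \left(72 + 282\right) = 178 \cdot 354 = 63012$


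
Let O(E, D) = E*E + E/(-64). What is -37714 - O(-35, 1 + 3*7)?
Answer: -2492131/64 ≈ -38940.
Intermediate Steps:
O(E, D) = E² - E/64 (O(E, D) = E² + E*(-1/64) = E² - E/64)
-37714 - O(-35, 1 + 3*7) = -37714 - (-35)*(-1/64 - 35) = -37714 - (-35)*(-2241)/64 = -37714 - 1*78435/64 = -37714 - 78435/64 = -2492131/64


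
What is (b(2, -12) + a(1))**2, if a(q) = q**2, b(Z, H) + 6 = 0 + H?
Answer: 289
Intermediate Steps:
b(Z, H) = -6 + H (b(Z, H) = -6 + (0 + H) = -6 + H)
(b(2, -12) + a(1))**2 = ((-6 - 12) + 1**2)**2 = (-18 + 1)**2 = (-17)**2 = 289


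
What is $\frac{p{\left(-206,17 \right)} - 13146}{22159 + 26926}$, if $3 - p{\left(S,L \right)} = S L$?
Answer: $- \frac{9641}{49085} \approx -0.19641$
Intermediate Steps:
$p{\left(S,L \right)} = 3 - L S$ ($p{\left(S,L \right)} = 3 - S L = 3 - L S$)
$\frac{p{\left(-206,17 \right)} - 13146}{22159 + 26926} = \frac{\left(3 - 17 \left(-206\right)\right) - 13146}{22159 + 26926} = \frac{\left(3 + 3502\right) - 13146}{49085} = \left(3505 - 13146\right) \frac{1}{49085} = \left(-9641\right) \frac{1}{49085} = - \frac{9641}{49085}$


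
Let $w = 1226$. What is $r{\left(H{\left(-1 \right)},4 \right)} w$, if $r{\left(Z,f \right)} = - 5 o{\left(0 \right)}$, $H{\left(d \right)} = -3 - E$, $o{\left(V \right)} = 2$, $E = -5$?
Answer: $-12260$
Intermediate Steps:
$H{\left(d \right)} = 2$ ($H{\left(d \right)} = -3 - -5 = -3 + 5 = 2$)
$r{\left(Z,f \right)} = -10$ ($r{\left(Z,f \right)} = \left(-5\right) 2 = -10$)
$r{\left(H{\left(-1 \right)},4 \right)} w = \left(-10\right) 1226 = -12260$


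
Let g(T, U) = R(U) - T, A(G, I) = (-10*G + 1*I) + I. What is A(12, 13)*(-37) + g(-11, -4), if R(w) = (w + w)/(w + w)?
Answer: 3490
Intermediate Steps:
A(G, I) = -10*G + 2*I (A(G, I) = (-10*G + I) + I = (I - 10*G) + I = -10*G + 2*I)
R(w) = 1 (R(w) = (2*w)/((2*w)) = (2*w)*(1/(2*w)) = 1)
g(T, U) = 1 - T
A(12, 13)*(-37) + g(-11, -4) = (-10*12 + 2*13)*(-37) + (1 - 1*(-11)) = (-120 + 26)*(-37) + (1 + 11) = -94*(-37) + 12 = 3478 + 12 = 3490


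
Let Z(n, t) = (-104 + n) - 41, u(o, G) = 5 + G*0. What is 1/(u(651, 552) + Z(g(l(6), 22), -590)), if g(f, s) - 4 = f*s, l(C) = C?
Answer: -1/4 ≈ -0.25000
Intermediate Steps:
g(f, s) = 4 + f*s
u(o, G) = 5 (u(o, G) = 5 + 0 = 5)
Z(n, t) = -145 + n
1/(u(651, 552) + Z(g(l(6), 22), -590)) = 1/(5 + (-145 + (4 + 6*22))) = 1/(5 + (-145 + (4 + 132))) = 1/(5 + (-145 + 136)) = 1/(5 - 9) = 1/(-4) = -1/4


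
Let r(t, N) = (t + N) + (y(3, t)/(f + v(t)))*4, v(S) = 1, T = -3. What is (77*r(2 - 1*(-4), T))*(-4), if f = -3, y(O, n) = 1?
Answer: -308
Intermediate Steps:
r(t, N) = -2 + N + t (r(t, N) = (t + N) + (1/(-3 + 1))*4 = (N + t) + (1/(-2))*4 = (N + t) + (1*(-1/2))*4 = (N + t) - 1/2*4 = (N + t) - 2 = -2 + N + t)
(77*r(2 - 1*(-4), T))*(-4) = (77*(-2 - 3 + (2 - 1*(-4))))*(-4) = (77*(-2 - 3 + (2 + 4)))*(-4) = (77*(-2 - 3 + 6))*(-4) = (77*1)*(-4) = 77*(-4) = -308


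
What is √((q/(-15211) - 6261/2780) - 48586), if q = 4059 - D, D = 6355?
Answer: I*√263700690633555/73670 ≈ 220.43*I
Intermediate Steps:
q = -2296 (q = 4059 - 1*6355 = 4059 - 6355 = -2296)
√((q/(-15211) - 6261/2780) - 48586) = √((-2296/(-15211) - 6261/2780) - 48586) = √((-2296*(-1/15211) - 6261*1/2780) - 48586) = √((8/53 - 6261/2780) - 48586) = √(-309593/147340 - 48586) = √(-7158970833/147340) = I*√263700690633555/73670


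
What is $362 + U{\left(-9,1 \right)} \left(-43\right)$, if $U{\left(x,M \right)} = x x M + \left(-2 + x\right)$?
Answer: $-2648$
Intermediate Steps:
$U{\left(x,M \right)} = -2 + x + M x^{2}$ ($U{\left(x,M \right)} = x^{2} M + \left(-2 + x\right) = M x^{2} + \left(-2 + x\right) = -2 + x + M x^{2}$)
$362 + U{\left(-9,1 \right)} \left(-43\right) = 362 + \left(-2 - 9 + 1 \left(-9\right)^{2}\right) \left(-43\right) = 362 + \left(-2 - 9 + 1 \cdot 81\right) \left(-43\right) = 362 + \left(-2 - 9 + 81\right) \left(-43\right) = 362 + 70 \left(-43\right) = 362 - 3010 = -2648$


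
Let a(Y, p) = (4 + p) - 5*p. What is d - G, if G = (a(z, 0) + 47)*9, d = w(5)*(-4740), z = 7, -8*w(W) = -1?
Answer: -2103/2 ≈ -1051.5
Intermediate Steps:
w(W) = 1/8 (w(W) = -1/8*(-1) = 1/8)
a(Y, p) = 4 - 4*p
d = -1185/2 (d = (1/8)*(-4740) = -1185/2 ≈ -592.50)
G = 459 (G = ((4 - 4*0) + 47)*9 = ((4 + 0) + 47)*9 = (4 + 47)*9 = 51*9 = 459)
d - G = -1185/2 - 1*459 = -1185/2 - 459 = -2103/2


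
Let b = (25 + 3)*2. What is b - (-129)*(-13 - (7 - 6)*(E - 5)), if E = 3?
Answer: -1363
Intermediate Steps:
b = 56 (b = 28*2 = 56)
b - (-129)*(-13 - (7 - 6)*(E - 5)) = 56 - (-129)*(-13 - (7 - 6)*(3 - 5)) = 56 - (-129)*(-13 - (-2)) = 56 - (-129)*(-13 - 1*(-2)) = 56 - (-129)*(-13 + 2) = 56 - (-129)*(-11) = 56 - 1*1419 = 56 - 1419 = -1363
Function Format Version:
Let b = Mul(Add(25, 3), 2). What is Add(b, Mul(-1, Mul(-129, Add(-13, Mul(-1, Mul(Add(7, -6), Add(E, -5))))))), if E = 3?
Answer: -1363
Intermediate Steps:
b = 56 (b = Mul(28, 2) = 56)
Add(b, Mul(-1, Mul(-129, Add(-13, Mul(-1, Mul(Add(7, -6), Add(E, -5))))))) = Add(56, Mul(-1, Mul(-129, Add(-13, Mul(-1, Mul(Add(7, -6), Add(3, -5))))))) = Add(56, Mul(-1, Mul(-129, Add(-13, Mul(-1, Mul(1, -2)))))) = Add(56, Mul(-1, Mul(-129, Add(-13, Mul(-1, -2))))) = Add(56, Mul(-1, Mul(-129, Add(-13, 2)))) = Add(56, Mul(-1, Mul(-129, -11))) = Add(56, Mul(-1, 1419)) = Add(56, -1419) = -1363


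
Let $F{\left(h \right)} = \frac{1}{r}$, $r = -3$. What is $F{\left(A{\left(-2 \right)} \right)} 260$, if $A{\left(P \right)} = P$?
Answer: $- \frac{260}{3} \approx -86.667$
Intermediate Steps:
$F{\left(h \right)} = - \frac{1}{3}$ ($F{\left(h \right)} = \frac{1}{-3} = - \frac{1}{3}$)
$F{\left(A{\left(-2 \right)} \right)} 260 = \left(- \frac{1}{3}\right) 260 = - \frac{260}{3}$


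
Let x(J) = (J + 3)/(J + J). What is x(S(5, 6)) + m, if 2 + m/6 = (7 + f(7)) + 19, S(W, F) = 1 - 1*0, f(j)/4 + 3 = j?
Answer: 242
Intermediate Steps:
f(j) = -12 + 4*j
S(W, F) = 1 (S(W, F) = 1 + 0 = 1)
m = 240 (m = -12 + 6*((7 + (-12 + 4*7)) + 19) = -12 + 6*((7 + (-12 + 28)) + 19) = -12 + 6*((7 + 16) + 19) = -12 + 6*(23 + 19) = -12 + 6*42 = -12 + 252 = 240)
x(J) = (3 + J)/(2*J) (x(J) = (3 + J)/((2*J)) = (3 + J)*(1/(2*J)) = (3 + J)/(2*J))
x(S(5, 6)) + m = (1/2)*(3 + 1)/1 + 240 = (1/2)*1*4 + 240 = 2 + 240 = 242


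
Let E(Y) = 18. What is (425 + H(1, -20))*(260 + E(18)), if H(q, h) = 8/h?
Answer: 590194/5 ≈ 1.1804e+5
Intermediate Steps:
(425 + H(1, -20))*(260 + E(18)) = (425 + 8/(-20))*(260 + 18) = (425 + 8*(-1/20))*278 = (425 - ⅖)*278 = (2123/5)*278 = 590194/5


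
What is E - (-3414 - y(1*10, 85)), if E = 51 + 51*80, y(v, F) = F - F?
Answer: 7545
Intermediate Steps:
y(v, F) = 0
E = 4131 (E = 51 + 4080 = 4131)
E - (-3414 - y(1*10, 85)) = 4131 - (-3414 - 1*0) = 4131 - (-3414 + 0) = 4131 - 1*(-3414) = 4131 + 3414 = 7545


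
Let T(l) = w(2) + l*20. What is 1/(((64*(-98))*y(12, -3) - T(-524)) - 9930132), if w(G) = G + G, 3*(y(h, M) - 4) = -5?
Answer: -3/29802872 ≈ -1.0066e-7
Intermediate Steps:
y(h, M) = 7/3 (y(h, M) = 4 + (⅓)*(-5) = 4 - 5/3 = 7/3)
w(G) = 2*G
T(l) = 4 + 20*l (T(l) = 2*2 + l*20 = 4 + 20*l)
1/(((64*(-98))*y(12, -3) - T(-524)) - 9930132) = 1/(((64*(-98))*(7/3) - (4 + 20*(-524))) - 9930132) = 1/((-6272*7/3 - (4 - 10480)) - 9930132) = 1/((-43904/3 - 1*(-10476)) - 9930132) = 1/((-43904/3 + 10476) - 9930132) = 1/(-12476/3 - 9930132) = 1/(-29802872/3) = -3/29802872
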